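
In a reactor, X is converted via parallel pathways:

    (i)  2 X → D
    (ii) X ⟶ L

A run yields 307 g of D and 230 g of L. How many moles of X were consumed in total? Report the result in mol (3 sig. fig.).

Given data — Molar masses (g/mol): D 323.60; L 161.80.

n(D) = 307 / 323.60 = 0.9487 mol
n(L) = 230 / 161.80 = 1.422 mol
n(X) via (i) = (2/1)×0.9487 = 1.897 mol
n(X) via (ii) = (1/1)×1.422 = 1.422 mol
total n(X) = 1.897 + 1.422 = 3.319 mol

3.32 mol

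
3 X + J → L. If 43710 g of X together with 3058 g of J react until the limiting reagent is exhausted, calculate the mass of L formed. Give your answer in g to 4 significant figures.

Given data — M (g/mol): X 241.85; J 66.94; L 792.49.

36200 g

n(X) = 43710 / 241.85 = 180.7 mol
n(J) = 3058 / 66.94 = 45.68 mol
n/ν → X: 60.23, J: 45.68; J is limiting.
n(L) = (1/1) × 45.68 = 45.68 mol
mass = 45.68 × 792.49 = 36200 g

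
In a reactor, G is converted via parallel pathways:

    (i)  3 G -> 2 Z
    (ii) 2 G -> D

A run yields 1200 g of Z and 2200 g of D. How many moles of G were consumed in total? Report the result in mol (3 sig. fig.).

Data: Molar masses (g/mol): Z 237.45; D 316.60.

n(Z) = 1200 / 237.45 = 5.054 mol
n(D) = 2200 / 316.60 = 6.949 mol
n(G) via (i) = (3/2)×5.054 = 7.581 mol
n(G) via (ii) = (2/1)×6.949 = 13.90 mol
total n(G) = 7.581 + 13.90 = 21.48 mol

21.5 mol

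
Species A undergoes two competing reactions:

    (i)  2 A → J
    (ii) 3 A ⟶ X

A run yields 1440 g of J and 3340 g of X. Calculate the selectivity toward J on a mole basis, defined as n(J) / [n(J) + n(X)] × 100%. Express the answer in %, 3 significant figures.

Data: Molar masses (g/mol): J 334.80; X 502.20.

n(J) = 1440 / 334.80 = 4.301 mol
n(X) = 3340 / 502.20 = 6.651 mol
selectivity = 4.301/(4.301+6.651) × 100 = 39.27 %

39.3 %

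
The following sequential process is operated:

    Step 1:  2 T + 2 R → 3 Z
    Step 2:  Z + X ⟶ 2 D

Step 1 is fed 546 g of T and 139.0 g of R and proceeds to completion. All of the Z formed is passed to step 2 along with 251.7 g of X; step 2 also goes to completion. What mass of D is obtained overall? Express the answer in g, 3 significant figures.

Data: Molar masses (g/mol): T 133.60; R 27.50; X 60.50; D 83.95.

Step 1:
n(T) = 546.0 / 133.60 = 4.087 mol
n(R) = 139.0 / 27.50 = 5.055 mol
n/ν → T: 2.044, R: 2.528; T is limiting.
n(Z) produced = (3/2) × 4.087 = 6.131 mol
Step 2:
n(Z) available = 6.131 mol
n(X) = 251.7 / 60.50 = 4.160 mol
n/ν → Z: 6.131, X: 4.160; X is limiting.
n(D) = (2/1) × 4.160 = 8.320 mol
mass = 8.320 × 83.95 = 698.5 g

699 g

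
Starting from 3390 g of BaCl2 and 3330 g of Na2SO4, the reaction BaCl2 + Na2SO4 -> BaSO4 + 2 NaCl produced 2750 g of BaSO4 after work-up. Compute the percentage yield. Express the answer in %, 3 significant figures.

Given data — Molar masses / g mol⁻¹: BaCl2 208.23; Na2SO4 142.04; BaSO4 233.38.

n(BaCl2) = 3390 / 208.23 = 16.28 mol
n(Na2SO4) = 3330 / 142.04 = 23.44 mol
n/ν → BaCl2: 16.28, Na2SO4: 23.44; BaCl2 is limiting.
theoretical n(BaSO4) = (1/1) × 16.28 = 16.28 mol → 3799 g
% yield = 2750 / 3799 × 100 = 72.39 %

72.4 %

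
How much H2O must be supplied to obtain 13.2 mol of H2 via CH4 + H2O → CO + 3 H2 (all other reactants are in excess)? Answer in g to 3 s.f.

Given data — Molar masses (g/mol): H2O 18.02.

79.3 g

n(H2) = 13.20 mol
n(H2O) = (1/3) × 13.20 = 4.400 mol
mass = 4.400 × 18.02 = 79.29 g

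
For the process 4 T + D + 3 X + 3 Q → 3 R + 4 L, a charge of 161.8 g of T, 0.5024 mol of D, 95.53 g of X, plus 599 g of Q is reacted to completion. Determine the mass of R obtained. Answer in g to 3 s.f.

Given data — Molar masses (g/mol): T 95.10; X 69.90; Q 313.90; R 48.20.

61.5 g

n(T) = 161.8 / 95.10 = 1.701 mol
n(D) = 0.5024 mol
n(X) = 95.53 / 69.90 = 1.367 mol
n(Q) = 599.0 / 313.90 = 1.908 mol
n/ν for T = 1.701/4 = 0.4253
n/ν for D = 0.5024/1 = 0.5024
n/ν for X = 1.367/3 = 0.4557
n/ν for Q = 1.908/3 = 0.6360
Smallest n/ν is T → limiting reagent.
n(R) = (3/4) × 1.701 = 1.276 mol
mass = 1.276 × 48.20 = 61.50 g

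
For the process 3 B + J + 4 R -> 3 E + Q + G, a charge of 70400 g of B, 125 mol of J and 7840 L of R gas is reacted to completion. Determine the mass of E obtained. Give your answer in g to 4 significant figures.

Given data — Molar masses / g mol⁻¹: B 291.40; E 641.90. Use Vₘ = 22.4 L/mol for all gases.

n(B) = 70400 / 291.40 = 241.6 mol
n(J) = 125.0 mol
n(R) = 7840 / 22.4 = 350.0 mol
n/ν → B: 80.53, J: 125.0, R: 87.50; B is limiting.
n(E) = (3/3) × 241.6 = 241.6 mol
mass = 241.6 × 641.90 = 155100 g

155100 g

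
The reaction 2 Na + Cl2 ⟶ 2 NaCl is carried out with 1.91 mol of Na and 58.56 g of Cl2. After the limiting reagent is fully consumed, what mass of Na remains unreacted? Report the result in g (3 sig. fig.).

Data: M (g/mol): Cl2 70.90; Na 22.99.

5.93 g

n(Na) = 1.910 mol
n(Cl2) = 58.56 / 70.90 = 0.8260 mol
n/ν for Na = 1.910/2 = 0.9550
n/ν for Cl2 = 0.8260/1 = 0.8260
Smallest n/ν is Cl2 → limiting reagent.
Na consumed = (2/1) × 0.8260 = 1.652 mol
Na remaining = 1.910 − 1.652 = 0.2580 mol
mass = 0.2580 × 22.99 = 5.931 g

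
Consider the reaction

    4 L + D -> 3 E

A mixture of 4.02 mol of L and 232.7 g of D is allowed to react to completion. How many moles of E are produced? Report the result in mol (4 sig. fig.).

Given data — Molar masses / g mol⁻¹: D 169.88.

3.015 mol

n(L) = 4.020 mol
n(D) = 232.7 / 169.88 = 1.370 mol
n/ν for L = 4.020/4 = 1.005
n/ν for D = 1.370/1 = 1.370
Smallest n/ν is L → limiting reagent.
n(E) = (3/4) × 4.020 = 3.015 mol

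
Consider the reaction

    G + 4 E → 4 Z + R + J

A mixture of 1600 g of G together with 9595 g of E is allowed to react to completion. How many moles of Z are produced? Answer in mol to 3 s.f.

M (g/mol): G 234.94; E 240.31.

n(G) = 1600 / 234.94 = 6.810 mol
n(E) = 9595 / 240.31 = 39.93 mol
n/ν for G = 6.810/1 = 6.810
n/ν for E = 39.93/4 = 9.983
Smallest n/ν is G → limiting reagent.
n(Z) = (4/1) × 6.810 = 27.24 mol

27.2 mol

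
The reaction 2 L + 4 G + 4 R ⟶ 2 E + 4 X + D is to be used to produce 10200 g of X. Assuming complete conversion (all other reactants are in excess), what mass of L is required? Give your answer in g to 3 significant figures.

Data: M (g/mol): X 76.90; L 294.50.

19500 g

n(X) = 10200 / 76.90 = 132.6 mol
n(L) = (2/4) × 132.6 = 66.30 mol
mass = 66.30 × 294.50 = 19530 g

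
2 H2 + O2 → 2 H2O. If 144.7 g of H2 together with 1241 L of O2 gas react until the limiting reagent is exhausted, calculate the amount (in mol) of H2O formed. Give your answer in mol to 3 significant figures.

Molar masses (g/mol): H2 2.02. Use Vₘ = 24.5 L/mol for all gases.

n(H2) = 144.7 / 2.02 = 71.63 mol
n(O2) = 1241 / 24.5 = 50.65 mol
n/ν for H2 = 71.63/2 = 35.82
n/ν for O2 = 50.65/1 = 50.65
Smallest n/ν is H2 → limiting reagent.
n(H2O) = (2/2) × 71.63 = 71.63 mol

71.6 mol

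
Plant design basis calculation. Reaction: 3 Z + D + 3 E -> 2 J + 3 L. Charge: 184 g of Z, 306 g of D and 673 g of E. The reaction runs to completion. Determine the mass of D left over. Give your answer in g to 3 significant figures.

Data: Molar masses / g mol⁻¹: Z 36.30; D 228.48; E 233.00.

86.0 g

n(Z) = 184.0 / 36.30 = 5.069 mol
n(D) = 306.0 / 228.48 = 1.339 mol
n(E) = 673.0 / 233.00 = 2.888 mol
n/ν for Z = 5.069/3 = 1.690
n/ν for D = 1.339/1 = 1.339
n/ν for E = 2.888/3 = 0.9627
Smallest n/ν is E → limiting reagent.
D consumed = (1/3) × 2.888 = 0.9627 mol
D remaining = 1.339 − 0.9627 = 0.3763 mol
mass = 0.3763 × 228.48 = 85.98 g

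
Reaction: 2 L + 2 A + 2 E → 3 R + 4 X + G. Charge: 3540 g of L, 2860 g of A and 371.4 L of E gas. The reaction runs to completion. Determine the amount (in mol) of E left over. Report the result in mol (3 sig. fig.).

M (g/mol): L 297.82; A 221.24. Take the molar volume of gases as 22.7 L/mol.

n(L) = 3540 / 297.82 = 11.89 mol
n(A) = 2860 / 221.24 = 12.93 mol
n(E) = 371.4 / 22.7 = 16.36 mol
n/ν for L = 11.89/2 = 5.945
n/ν for A = 12.93/2 = 6.465
n/ν for E = 16.36/2 = 8.180
Smallest n/ν is L → limiting reagent.
E consumed = (2/2) × 11.89 = 11.89 mol
E remaining = 16.36 − 11.89 = 4.470 mol

4.47 mol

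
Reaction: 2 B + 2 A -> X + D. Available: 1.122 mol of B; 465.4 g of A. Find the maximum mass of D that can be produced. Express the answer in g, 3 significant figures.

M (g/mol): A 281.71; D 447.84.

n(B) = 1.122 mol
n(A) = 465.4 / 281.71 = 1.652 mol
n/ν for B = 1.122/2 = 0.5610
n/ν for A = 1.652/2 = 0.8260
Smallest n/ν is B → limiting reagent.
n(D) = (1/2) × 1.122 = 0.5610 mol
mass = 0.5610 × 447.84 = 251.2 g

251 g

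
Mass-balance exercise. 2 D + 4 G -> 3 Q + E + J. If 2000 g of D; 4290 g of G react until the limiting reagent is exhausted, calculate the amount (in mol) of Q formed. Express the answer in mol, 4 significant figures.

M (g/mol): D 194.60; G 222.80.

n(D) = 2000 / 194.60 = 10.28 mol
n(G) = 4290 / 222.80 = 19.25 mol
n/ν for D = 10.28/2 = 5.140
n/ν for G = 19.25/4 = 4.813
Smallest n/ν is G → limiting reagent.
n(Q) = (3/4) × 19.25 = 14.44 mol

14.44 mol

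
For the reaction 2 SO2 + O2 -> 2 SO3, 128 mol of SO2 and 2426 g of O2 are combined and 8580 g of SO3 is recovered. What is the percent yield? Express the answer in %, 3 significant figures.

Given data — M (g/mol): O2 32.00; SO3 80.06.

83.7 %

n(SO2) = 128.0 mol
n(O2) = 2426 / 32.00 = 75.81 mol
n/ν for SO2 = 128.0/2 = 64.00
n/ν for O2 = 75.81/1 = 75.81
Smallest n/ν is SO2 → limiting reagent.
theoretical n(SO3) = (2/2) × 128.0 = 128.0 mol → 10250 g
% yield = 8580 / 10250 × 100 = 83.71 %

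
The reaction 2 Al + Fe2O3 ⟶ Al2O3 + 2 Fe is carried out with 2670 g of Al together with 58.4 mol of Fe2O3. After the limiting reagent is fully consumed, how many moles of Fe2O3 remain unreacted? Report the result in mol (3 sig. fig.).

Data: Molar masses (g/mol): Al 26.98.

8.92 mol

n(Al) = 2670 / 26.98 = 98.96 mol
n(Fe2O3) = 58.40 mol
n/ν → Al: 49.48, Fe2O3: 58.40; Al is limiting.
Fe2O3 consumed = (1/2) × 98.96 = 49.48 mol
Fe2O3 remaining = 58.40 − 49.48 = 8.920 mol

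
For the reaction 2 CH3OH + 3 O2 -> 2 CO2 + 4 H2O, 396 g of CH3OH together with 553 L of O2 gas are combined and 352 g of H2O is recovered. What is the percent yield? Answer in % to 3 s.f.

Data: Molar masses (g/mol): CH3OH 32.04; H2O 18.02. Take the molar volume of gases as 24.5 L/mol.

79.0 %

n(CH3OH) = 396.0 / 32.04 = 12.36 mol
n(O2) = 553.0 / 24.5 = 22.57 mol
n/ν for CH3OH = 12.36/2 = 6.180
n/ν for O2 = 22.57/3 = 7.523
Smallest n/ν is CH3OH → limiting reagent.
theoretical n(H2O) = (4/2) × 12.36 = 24.72 mol → 445.5 g
% yield = 352 / 445.5 × 100 = 79.01 %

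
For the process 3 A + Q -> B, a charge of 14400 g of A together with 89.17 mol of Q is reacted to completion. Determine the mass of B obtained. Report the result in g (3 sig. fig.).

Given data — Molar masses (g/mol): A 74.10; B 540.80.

35000 g

n(A) = 14400 / 74.10 = 194.3 mol
n(Q) = 89.17 mol
n/ν → A: 64.77, Q: 89.17; A is limiting.
n(B) = (1/3) × 194.3 = 64.77 mol
mass = 64.77 × 540.80 = 35030 g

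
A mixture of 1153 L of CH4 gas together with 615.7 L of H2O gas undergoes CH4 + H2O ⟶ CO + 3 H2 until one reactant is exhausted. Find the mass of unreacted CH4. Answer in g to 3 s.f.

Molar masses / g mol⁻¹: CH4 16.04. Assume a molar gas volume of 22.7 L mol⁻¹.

n(CH4) = 1153 / 22.7 = 50.79 mol
n(H2O) = 615.7 / 22.7 = 27.12 mol
n/ν for CH4 = 50.79/1 = 50.79
n/ν for H2O = 27.12/1 = 27.12
Smallest n/ν is H2O → limiting reagent.
CH4 consumed = (1/1) × 27.12 = 27.12 mol
CH4 remaining = 50.79 − 27.12 = 23.67 mol
mass = 23.67 × 16.04 = 379.7 g

380 g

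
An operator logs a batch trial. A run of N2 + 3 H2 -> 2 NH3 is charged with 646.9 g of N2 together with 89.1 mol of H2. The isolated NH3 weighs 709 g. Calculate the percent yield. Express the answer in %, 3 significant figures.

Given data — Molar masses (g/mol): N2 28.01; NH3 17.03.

n(N2) = 646.9 / 28.01 = 23.10 mol
n(H2) = 89.10 mol
n/ν → N2: 23.10, H2: 29.70; N2 is limiting.
theoretical n(NH3) = (2/1) × 23.10 = 46.20 mol → 786.8 g
% yield = 709 / 786.8 × 100 = 90.11 %

90.1 %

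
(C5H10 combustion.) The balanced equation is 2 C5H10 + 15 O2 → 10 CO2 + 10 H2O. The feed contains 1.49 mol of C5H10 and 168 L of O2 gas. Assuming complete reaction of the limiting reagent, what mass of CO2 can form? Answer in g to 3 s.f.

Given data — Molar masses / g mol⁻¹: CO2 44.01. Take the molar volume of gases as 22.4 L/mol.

n(C5H10) = 1.490 mol
n(O2) = 168.0 / 22.4 = 7.500 mol
n/ν for C5H10 = 1.490/2 = 0.7450
n/ν for O2 = 7.500/15 = 0.5000
Smallest n/ν is O2 → limiting reagent.
n(CO2) = (10/15) × 7.500 = 5.000 mol
mass = 5.000 × 44.01 = 220.1 g

220 g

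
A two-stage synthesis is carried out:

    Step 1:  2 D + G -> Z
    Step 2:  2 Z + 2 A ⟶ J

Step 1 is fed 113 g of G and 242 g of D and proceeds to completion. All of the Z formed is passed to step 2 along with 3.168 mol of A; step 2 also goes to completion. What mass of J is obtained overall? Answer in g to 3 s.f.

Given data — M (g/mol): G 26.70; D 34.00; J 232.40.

Step 1:
n(G) = 113.0 / 26.70 = 4.232 mol
n(D) = 242.0 / 34.00 = 7.118 mol
n/ν for G = 4.232/1 = 4.232
n/ν for D = 7.118/2 = 3.559
Smallest n/ν is D → limiting reagent.
n(Z) produced = (1/2) × 7.118 = 3.559 mol
Step 2:
n(Z) available = 3.559 mol
n(A) = 3.168 mol
n/ν for Z = 3.559/2 = 1.780
n/ν for A = 3.168/2 = 1.584
Smallest n/ν is A → limiting reagent.
n(J) = (1/2) × 3.168 = 1.584 mol
mass = 1.584 × 232.40 = 368.1 g

368 g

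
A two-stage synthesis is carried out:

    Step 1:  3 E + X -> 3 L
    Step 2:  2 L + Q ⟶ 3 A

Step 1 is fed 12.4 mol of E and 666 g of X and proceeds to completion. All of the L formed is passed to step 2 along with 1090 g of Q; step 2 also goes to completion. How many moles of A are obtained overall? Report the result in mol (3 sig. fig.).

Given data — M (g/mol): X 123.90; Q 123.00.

Step 1:
n(E) = 12.40 mol
n(X) = 666.0 / 123.90 = 5.375 mol
n/ν for E = 12.40/3 = 4.133
n/ν for X = 5.375/1 = 5.375
Smallest n/ν is E → limiting reagent.
n(L) produced = (3/3) × 12.40 = 12.40 mol
Step 2:
n(L) available = 12.40 mol
n(Q) = 1090 / 123.00 = 8.862 mol
n/ν for L = 12.40/2 = 6.200
n/ν for Q = 8.862/1 = 8.862
Smallest n/ν is L → limiting reagent.
n(A) = (3/2) × 12.40 = 18.60 mol

18.6 mol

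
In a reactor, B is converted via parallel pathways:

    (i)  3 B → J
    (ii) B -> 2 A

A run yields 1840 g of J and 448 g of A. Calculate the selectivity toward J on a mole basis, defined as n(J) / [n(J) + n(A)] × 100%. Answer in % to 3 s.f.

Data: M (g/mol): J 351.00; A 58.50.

40.6 %

n(J) = 1840 / 351.00 = 5.242 mol
n(A) = 448 / 58.50 = 7.658 mol
selectivity = 5.242/(5.242+7.658) × 100 = 40.64 %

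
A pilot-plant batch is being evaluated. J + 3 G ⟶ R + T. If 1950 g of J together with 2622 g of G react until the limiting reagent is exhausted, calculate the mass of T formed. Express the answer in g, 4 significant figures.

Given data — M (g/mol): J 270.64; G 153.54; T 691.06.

n(J) = 1950 / 270.64 = 7.205 mol
n(G) = 2622 / 153.54 = 17.08 mol
n/ν → J: 7.205, G: 5.693; G is limiting.
n(T) = (1/3) × 17.08 = 5.693 mol
mass = 5.693 × 691.06 = 3934 g

3934 g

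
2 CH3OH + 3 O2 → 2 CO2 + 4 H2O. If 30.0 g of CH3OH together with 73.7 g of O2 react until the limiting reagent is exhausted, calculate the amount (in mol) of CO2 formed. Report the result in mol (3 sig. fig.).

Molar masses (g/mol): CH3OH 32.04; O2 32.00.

0.936 mol

n(CH3OH) = 30.00 / 32.04 = 0.9363 mol
n(O2) = 73.70 / 32.00 = 2.303 mol
n/ν for CH3OH = 0.9363/2 = 0.4682
n/ν for O2 = 2.303/3 = 0.7677
Smallest n/ν is CH3OH → limiting reagent.
n(CO2) = (2/2) × 0.9363 = 0.9363 mol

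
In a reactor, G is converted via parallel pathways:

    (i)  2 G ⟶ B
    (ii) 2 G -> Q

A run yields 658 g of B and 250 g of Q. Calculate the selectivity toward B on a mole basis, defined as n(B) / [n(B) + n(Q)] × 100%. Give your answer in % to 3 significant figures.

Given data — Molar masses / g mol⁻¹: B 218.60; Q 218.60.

n(B) = 658 / 218.60 = 3.010 mol
n(Q) = 250 / 218.60 = 1.144 mol
selectivity = 3.010/(3.010+1.144) × 100 = 72.46 %

72.5 %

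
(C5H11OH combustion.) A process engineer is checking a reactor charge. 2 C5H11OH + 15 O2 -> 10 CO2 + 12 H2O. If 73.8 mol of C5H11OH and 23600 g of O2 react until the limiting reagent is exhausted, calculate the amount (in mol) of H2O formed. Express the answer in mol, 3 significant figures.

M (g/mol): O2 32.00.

443 mol

n(C5H11OH) = 73.80 mol
n(O2) = 23600 / 32.00 = 737.5 mol
n/ν → C5H11OH: 36.90, O2: 49.17; C5H11OH is limiting.
n(H2O) = (12/2) × 73.80 = 442.8 mol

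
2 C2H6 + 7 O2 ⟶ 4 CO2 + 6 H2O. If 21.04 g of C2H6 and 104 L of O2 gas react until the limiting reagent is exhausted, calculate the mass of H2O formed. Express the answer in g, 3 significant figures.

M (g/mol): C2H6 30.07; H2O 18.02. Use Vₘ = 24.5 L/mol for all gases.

37.8 g

n(C2H6) = 21.04 / 30.07 = 0.6997 mol
n(O2) = 104.0 / 24.5 = 4.245 mol
n/ν for C2H6 = 0.6997/2 = 0.3499
n/ν for O2 = 4.245/7 = 0.6064
Smallest n/ν is C2H6 → limiting reagent.
n(H2O) = (6/2) × 0.6997 = 2.099 mol
mass = 2.099 × 18.02 = 37.82 g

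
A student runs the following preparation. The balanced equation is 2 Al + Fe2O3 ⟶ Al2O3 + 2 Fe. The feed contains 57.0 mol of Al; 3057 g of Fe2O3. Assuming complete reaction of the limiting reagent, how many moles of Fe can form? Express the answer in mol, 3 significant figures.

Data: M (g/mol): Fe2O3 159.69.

38.3 mol

n(Al) = 57.00 mol
n(Fe2O3) = 3057 / 159.69 = 19.14 mol
n/ν → Al: 28.50, Fe2O3: 19.14; Fe2O3 is limiting.
n(Fe) = (2/1) × 19.14 = 38.28 mol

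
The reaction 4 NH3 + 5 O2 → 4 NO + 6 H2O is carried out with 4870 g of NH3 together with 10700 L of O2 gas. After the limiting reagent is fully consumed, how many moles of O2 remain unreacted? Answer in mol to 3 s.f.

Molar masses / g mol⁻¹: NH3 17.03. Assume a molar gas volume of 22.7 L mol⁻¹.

n(NH3) = 4870 / 17.03 = 286.0 mol
n(O2) = 10700 / 22.7 = 471.4 mol
n/ν → NH3: 71.50, O2: 94.28; NH3 is limiting.
O2 consumed = (5/4) × 286.0 = 357.5 mol
O2 remaining = 471.4 − 357.5 = 113.9 mol

114 mol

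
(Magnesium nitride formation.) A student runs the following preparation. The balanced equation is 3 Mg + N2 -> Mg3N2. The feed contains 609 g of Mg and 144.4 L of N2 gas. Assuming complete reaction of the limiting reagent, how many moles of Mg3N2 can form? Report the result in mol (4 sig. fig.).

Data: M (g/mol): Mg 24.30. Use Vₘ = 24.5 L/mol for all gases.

n(Mg) = 609.0 / 24.30 = 25.06 mol
n(N2) = 144.4 / 24.5 = 5.894 mol
n/ν for Mg = 25.06/3 = 8.353
n/ν for N2 = 5.894/1 = 5.894
Smallest n/ν is N2 → limiting reagent.
n(Mg3N2) = (1/1) × 5.894 = 5.894 mol

5.894 mol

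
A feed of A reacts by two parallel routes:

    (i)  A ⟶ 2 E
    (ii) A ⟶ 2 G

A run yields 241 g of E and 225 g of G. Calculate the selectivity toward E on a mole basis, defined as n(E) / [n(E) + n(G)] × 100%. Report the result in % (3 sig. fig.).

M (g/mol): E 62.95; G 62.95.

n(E) = 241 / 62.95 = 3.828 mol
n(G) = 225 / 62.95 = 3.574 mol
selectivity = 3.828/(3.828+3.574) × 100 = 51.72 %

51.7 %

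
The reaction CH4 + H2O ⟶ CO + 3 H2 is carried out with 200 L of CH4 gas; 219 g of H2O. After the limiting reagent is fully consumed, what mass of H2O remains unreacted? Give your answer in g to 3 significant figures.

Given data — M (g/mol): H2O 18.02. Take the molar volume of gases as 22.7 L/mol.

n(CH4) = 200.0 / 22.7 = 8.811 mol
n(H2O) = 219.0 / 18.02 = 12.15 mol
n/ν for CH4 = 8.811/1 = 8.811
n/ν for H2O = 12.15/1 = 12.15
Smallest n/ν is CH4 → limiting reagent.
H2O consumed = (1/1) × 8.811 = 8.811 mol
H2O remaining = 12.15 − 8.811 = 3.339 mol
mass = 3.339 × 18.02 = 60.17 g

60.2 g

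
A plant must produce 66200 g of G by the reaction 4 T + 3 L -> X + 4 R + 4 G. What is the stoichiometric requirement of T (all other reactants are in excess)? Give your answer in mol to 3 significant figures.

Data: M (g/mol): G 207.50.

319 mol

n(G) = 66200 / 207.50 = 319.0 mol
n(T) = (4/4) × 319.0 = 319.0 mol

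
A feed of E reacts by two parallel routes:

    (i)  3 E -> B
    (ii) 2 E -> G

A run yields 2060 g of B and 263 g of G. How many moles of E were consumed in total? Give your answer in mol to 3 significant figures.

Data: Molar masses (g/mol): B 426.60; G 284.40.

16.3 mol

n(B) = 2060 / 426.60 = 4.829 mol
n(G) = 263 / 284.40 = 0.9248 mol
n(E) via (i) = (3/1)×4.829 = 14.49 mol
n(E) via (ii) = (2/1)×0.9248 = 1.850 mol
total n(E) = 14.49 + 1.850 = 16.34 mol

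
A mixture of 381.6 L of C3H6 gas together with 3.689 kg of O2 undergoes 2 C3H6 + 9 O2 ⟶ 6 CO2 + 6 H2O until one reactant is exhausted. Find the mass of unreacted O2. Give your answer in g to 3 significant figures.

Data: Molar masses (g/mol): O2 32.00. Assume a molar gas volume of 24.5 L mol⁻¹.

1450 g

n(C3H6) = 381.6 / 24.5 = 15.58 mol
n(O2) = 3.689×1000 / 32.00 = 115.3 mol
n/ν for C3H6 = 15.58/2 = 7.790
n/ν for O2 = 115.3/9 = 12.81
Smallest n/ν is C3H6 → limiting reagent.
O2 consumed = (9/2) × 15.58 = 70.11 mol
O2 remaining = 115.3 − 70.11 = 45.19 mol
mass = 45.19 × 32.00 = 1446 g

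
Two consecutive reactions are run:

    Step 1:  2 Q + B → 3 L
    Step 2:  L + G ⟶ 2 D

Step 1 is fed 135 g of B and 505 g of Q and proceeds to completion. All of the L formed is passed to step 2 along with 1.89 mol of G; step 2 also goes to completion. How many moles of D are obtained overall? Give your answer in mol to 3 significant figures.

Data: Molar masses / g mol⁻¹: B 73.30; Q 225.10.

3.78 mol

Step 1:
n(B) = 135.0 / 73.30 = 1.842 mol
n(Q) = 505.0 / 225.10 = 2.243 mol
n/ν → B: 1.842, Q: 1.122; Q is limiting.
n(L) produced = (3/2) × 2.243 = 3.365 mol
Step 2:
n(L) available = 3.365 mol
n(G) = 1.890 mol
n/ν → L: 3.365, G: 1.890; G is limiting.
n(D) = (2/1) × 1.890 = 3.780 mol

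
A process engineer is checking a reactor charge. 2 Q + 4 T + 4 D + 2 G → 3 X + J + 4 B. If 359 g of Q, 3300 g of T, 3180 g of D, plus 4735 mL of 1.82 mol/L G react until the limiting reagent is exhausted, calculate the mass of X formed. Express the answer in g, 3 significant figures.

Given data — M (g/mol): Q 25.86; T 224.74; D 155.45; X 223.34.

n(Q) = 359.0 / 25.86 = 13.88 mol
n(T) = 3300 / 224.74 = 14.68 mol
n(D) = 3180 / 155.45 = 20.46 mol
n(G) = 1.82 × 4735/1000 = 8.618 mol
n/ν for Q = 13.88/2 = 6.940
n/ν for T = 14.68/4 = 3.670
n/ν for D = 20.46/4 = 5.115
n/ν for G = 8.618/2 = 4.309
Smallest n/ν is T → limiting reagent.
n(X) = (3/4) × 14.68 = 11.01 mol
mass = 11.01 × 223.34 = 2459 g

2460 g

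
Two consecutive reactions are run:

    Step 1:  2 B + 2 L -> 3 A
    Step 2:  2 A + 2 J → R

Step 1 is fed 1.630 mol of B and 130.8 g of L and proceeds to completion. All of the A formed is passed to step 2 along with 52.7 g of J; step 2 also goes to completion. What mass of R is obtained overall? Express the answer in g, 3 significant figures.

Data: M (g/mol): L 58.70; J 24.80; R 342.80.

Step 1:
n(B) = 1.630 mol
n(L) = 130.8 / 58.70 = 2.228 mol
n/ν for B = 1.630/2 = 0.8150
n/ν for L = 2.228/2 = 1.114
Smallest n/ν is B → limiting reagent.
n(A) produced = (3/2) × 1.630 = 2.445 mol
Step 2:
n(A) available = 2.445 mol
n(J) = 52.70 / 24.80 = 2.125 mol
n/ν for A = 2.445/2 = 1.223
n/ν for J = 2.125/2 = 1.063
Smallest n/ν is J → limiting reagent.
n(R) = (1/2) × 2.125 = 1.063 mol
mass = 1.063 × 342.80 = 364.4 g

364 g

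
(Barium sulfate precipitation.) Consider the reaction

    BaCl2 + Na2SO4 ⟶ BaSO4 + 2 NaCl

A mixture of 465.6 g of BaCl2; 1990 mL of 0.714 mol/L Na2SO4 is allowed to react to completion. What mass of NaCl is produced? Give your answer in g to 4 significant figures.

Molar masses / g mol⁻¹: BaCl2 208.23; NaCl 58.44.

n(BaCl2) = 465.6 / 208.23 = 2.236 mol
n(Na2SO4) = 0.714 × 1990/1000 = 1.421 mol
n/ν for BaCl2 = 2.236/1 = 2.236
n/ν for Na2SO4 = 1.421/1 = 1.421
Smallest n/ν is Na2SO4 → limiting reagent.
n(NaCl) = (2/1) × 1.421 = 2.842 mol
mass = 2.842 × 58.44 = 166.1 g

166.1 g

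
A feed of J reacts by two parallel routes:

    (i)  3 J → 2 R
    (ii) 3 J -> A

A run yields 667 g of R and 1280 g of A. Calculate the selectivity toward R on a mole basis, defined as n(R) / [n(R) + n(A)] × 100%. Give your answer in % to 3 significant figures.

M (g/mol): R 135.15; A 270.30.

n(R) = 667 / 135.15 = 4.935 mol
n(A) = 1280 / 270.30 = 4.735 mol
selectivity = 4.935/(4.935+4.735) × 100 = 51.03 %

51.0 %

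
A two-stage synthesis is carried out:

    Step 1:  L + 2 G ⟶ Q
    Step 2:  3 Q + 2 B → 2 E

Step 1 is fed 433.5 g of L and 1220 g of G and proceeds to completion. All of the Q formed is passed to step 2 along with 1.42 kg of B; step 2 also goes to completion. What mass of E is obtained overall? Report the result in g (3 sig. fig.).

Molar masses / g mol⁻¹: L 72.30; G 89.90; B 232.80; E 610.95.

Step 1:
n(L) = 433.5 / 72.30 = 5.996 mol
n(G) = 1220 / 89.90 = 13.57 mol
n/ν → L: 5.996, G: 6.785; L is limiting.
n(Q) produced = (1/1) × 5.996 = 5.996 mol
Step 2:
n(Q) available = 5.996 mol
n(B) = 1.420×1000 / 232.80 = 6.100 mol
n/ν → Q: 1.999, B: 3.050; Q is limiting.
n(E) = (2/3) × 5.996 = 3.997 mol
mass = 3.997 × 610.95 = 2442 g

2440 g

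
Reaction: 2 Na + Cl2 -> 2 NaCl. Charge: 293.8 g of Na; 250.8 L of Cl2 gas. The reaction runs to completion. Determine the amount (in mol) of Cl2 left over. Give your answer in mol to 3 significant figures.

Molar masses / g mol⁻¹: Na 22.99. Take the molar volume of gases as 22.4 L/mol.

n(Na) = 293.8 / 22.99 = 12.78 mol
n(Cl2) = 250.8 / 22.4 = 11.20 mol
n/ν for Na = 12.78/2 = 6.390
n/ν for Cl2 = 11.20/1 = 11.20
Smallest n/ν is Na → limiting reagent.
Cl2 consumed = (1/2) × 12.78 = 6.390 mol
Cl2 remaining = 11.20 − 6.390 = 4.810 mol

4.81 mol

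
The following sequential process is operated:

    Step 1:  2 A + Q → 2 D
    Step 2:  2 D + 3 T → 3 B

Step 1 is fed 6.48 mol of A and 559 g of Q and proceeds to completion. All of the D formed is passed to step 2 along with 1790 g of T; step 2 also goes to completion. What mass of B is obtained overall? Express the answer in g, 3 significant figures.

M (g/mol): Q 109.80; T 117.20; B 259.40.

2520 g

Step 1:
n(A) = 6.480 mol
n(Q) = 559.0 / 109.80 = 5.091 mol
n/ν → A: 3.240, Q: 5.091; A is limiting.
n(D) produced = (2/2) × 6.480 = 6.480 mol
Step 2:
n(D) available = 6.480 mol
n(T) = 1790 / 117.20 = 15.27 mol
n/ν → D: 3.240, T: 5.090; D is limiting.
n(B) = (3/2) × 6.480 = 9.720 mol
mass = 9.720 × 259.40 = 2521 g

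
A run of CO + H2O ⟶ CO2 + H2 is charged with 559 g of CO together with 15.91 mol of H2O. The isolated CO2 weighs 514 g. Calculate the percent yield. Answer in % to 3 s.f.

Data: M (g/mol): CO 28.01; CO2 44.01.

n(CO) = 559.0 / 28.01 = 19.96 mol
n(H2O) = 15.91 mol
n/ν for CO = 19.96/1 = 19.96
n/ν for H2O = 15.91/1 = 15.91
Smallest n/ν is H2O → limiting reagent.
theoretical n(CO2) = (1/1) × 15.91 = 15.91 mol → 700.2 g
% yield = 514 / 700.2 × 100 = 73.41 %

73.4 %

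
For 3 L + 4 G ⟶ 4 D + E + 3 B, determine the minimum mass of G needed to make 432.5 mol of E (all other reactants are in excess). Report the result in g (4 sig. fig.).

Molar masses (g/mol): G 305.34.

528200 g

n(E) = 432.5 mol
n(G) = (4/1) × 432.5 = 1730 mol
mass = 1730 × 305.34 = 528200 g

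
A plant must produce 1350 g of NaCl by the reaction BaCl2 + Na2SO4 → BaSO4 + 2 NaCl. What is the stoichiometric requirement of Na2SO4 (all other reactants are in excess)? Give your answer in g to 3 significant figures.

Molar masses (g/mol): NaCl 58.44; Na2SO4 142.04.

n(NaCl) = 1350 / 58.44 = 23.10 mol
n(Na2SO4) = (1/2) × 23.10 = 11.55 mol
mass = 11.55 × 142.04 = 1641 g

1640 g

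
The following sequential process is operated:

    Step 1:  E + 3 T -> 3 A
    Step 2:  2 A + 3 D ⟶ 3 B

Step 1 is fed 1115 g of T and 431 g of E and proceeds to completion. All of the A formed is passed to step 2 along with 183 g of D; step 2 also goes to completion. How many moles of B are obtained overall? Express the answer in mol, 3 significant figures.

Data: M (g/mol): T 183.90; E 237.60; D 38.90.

4.70 mol

Step 1:
n(T) = 1115 / 183.90 = 6.063 mol
n(E) = 431.0 / 237.60 = 1.814 mol
n/ν for T = 6.063/3 = 2.021
n/ν for E = 1.814/1 = 1.814
Smallest n/ν is E → limiting reagent.
n(A) produced = (3/1) × 1.814 = 5.442 mol
Step 2:
n(A) available = 5.442 mol
n(D) = 183.0 / 38.90 = 4.704 mol
n/ν for A = 5.442/2 = 2.721
n/ν for D = 4.704/3 = 1.568
Smallest n/ν is D → limiting reagent.
n(B) = (3/3) × 4.704 = 4.704 mol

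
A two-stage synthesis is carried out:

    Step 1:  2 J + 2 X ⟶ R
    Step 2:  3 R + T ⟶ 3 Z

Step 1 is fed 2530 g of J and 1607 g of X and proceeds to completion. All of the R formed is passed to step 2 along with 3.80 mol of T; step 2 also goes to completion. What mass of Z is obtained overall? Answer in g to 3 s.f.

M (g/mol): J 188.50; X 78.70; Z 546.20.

Step 1:
n(J) = 2530 / 188.50 = 13.42 mol
n(X) = 1607 / 78.70 = 20.42 mol
n/ν for J = 13.42/2 = 6.710
n/ν for X = 20.42/2 = 10.21
Smallest n/ν is J → limiting reagent.
n(R) produced = (1/2) × 13.42 = 6.710 mol
Step 2:
n(R) available = 6.710 mol
n(T) = 3.800 mol
n/ν for R = 6.710/3 = 2.237
n/ν for T = 3.800/1 = 3.800
Smallest n/ν is R → limiting reagent.
n(Z) = (3/3) × 6.710 = 6.710 mol
mass = 6.710 × 546.20 = 3665 g

3670 g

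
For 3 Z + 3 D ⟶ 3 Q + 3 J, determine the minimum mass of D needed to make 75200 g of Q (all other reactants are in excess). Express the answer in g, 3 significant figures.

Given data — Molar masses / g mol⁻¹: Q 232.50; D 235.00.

n(Q) = 75200 / 232.50 = 323.4 mol
n(D) = (3/3) × 323.4 = 323.4 mol
mass = 323.4 × 235.00 = 76000 g

76000 g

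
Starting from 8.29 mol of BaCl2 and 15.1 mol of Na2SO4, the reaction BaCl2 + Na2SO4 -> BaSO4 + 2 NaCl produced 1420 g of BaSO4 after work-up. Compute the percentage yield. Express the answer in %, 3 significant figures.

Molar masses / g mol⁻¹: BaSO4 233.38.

n(BaCl2) = 8.290 mol
n(Na2SO4) = 15.10 mol
n/ν for BaCl2 = 8.290/1 = 8.290
n/ν for Na2SO4 = 15.10/1 = 15.10
Smallest n/ν is BaCl2 → limiting reagent.
theoretical n(BaSO4) = (1/1) × 8.290 = 8.290 mol → 1935 g
% yield = 1420 / 1935 × 100 = 73.39 %

73.4 %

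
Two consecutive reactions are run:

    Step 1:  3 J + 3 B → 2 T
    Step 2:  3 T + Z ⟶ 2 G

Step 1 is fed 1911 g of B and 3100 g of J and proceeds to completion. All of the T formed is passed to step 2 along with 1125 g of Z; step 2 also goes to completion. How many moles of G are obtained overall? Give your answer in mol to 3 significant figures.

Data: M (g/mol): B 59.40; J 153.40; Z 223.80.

Step 1:
n(B) = 1911 / 59.40 = 32.17 mol
n(J) = 3100 / 153.40 = 20.21 mol
n/ν for B = 32.17/3 = 10.72
n/ν for J = 20.21/3 = 6.737
Smallest n/ν is J → limiting reagent.
n(T) produced = (2/3) × 20.21 = 13.47 mol
Step 2:
n(T) available = 13.47 mol
n(Z) = 1125 / 223.80 = 5.027 mol
n/ν for T = 13.47/3 = 4.490
n/ν for Z = 5.027/1 = 5.027
Smallest n/ν is T → limiting reagent.
n(G) = (2/3) × 13.47 = 8.980 mol

8.98 mol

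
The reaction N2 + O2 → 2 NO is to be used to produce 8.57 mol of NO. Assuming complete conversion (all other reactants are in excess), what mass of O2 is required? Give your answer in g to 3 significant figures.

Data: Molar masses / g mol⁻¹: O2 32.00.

137 g

n(NO) = 8.570 mol
n(O2) = (1/2) × 8.570 = 4.285 mol
mass = 4.285 × 32.00 = 137.1 g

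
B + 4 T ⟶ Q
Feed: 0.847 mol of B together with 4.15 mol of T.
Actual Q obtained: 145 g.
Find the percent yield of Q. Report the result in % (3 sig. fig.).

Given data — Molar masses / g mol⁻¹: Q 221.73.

77.2 %

n(B) = 0.8470 mol
n(T) = 4.150 mol
n/ν for B = 0.8470/1 = 0.8470
n/ν for T = 4.150/4 = 1.038
Smallest n/ν is B → limiting reagent.
theoretical n(Q) = (1/1) × 0.8470 = 0.8470 mol → 187.8 g
% yield = 145 / 187.8 × 100 = 77.21 %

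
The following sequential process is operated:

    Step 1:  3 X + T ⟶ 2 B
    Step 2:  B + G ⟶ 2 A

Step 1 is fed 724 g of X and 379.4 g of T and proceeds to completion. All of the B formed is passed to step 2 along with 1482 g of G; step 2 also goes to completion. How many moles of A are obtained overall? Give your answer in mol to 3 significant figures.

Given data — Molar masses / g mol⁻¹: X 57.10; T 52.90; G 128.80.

Step 1:
n(X) = 724.0 / 57.10 = 12.68 mol
n(T) = 379.4 / 52.90 = 7.172 mol
n/ν → X: 4.227, T: 7.172; X is limiting.
n(B) produced = (2/3) × 12.68 = 8.453 mol
Step 2:
n(B) available = 8.453 mol
n(G) = 1482 / 128.80 = 11.51 mol
n/ν → B: 8.453, G: 11.51; B is limiting.
n(A) = (2/1) × 8.453 = 16.91 mol

16.9 mol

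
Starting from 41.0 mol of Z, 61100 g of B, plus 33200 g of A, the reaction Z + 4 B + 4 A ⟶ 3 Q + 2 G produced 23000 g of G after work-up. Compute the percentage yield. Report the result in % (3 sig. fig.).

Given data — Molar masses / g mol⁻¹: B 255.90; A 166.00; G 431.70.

n(Z) = 41.00 mol
n(B) = 61100 / 255.90 = 238.8 mol
n(A) = 33200 / 166.00 = 200.0 mol
n/ν for Z = 41.00/1 = 41.00
n/ν for B = 238.8/4 = 59.70
n/ν for A = 200.0/4 = 50.00
Smallest n/ν is Z → limiting reagent.
theoretical n(G) = (2/1) × 41.00 = 82.00 mol → 35400 g
% yield = 23000 / 35400 × 100 = 64.97 %

65.0 %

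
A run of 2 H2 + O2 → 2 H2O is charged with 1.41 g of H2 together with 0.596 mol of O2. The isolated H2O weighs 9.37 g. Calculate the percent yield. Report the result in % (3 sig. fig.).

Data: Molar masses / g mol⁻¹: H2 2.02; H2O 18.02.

74.5 %

n(H2) = 1.410 / 2.02 = 0.6980 mol
n(O2) = 0.5960 mol
n/ν → H2: 0.3490, O2: 0.5960; H2 is limiting.
theoretical n(H2O) = (2/2) × 0.6980 = 0.6980 mol → 12.58 g
% yield = 9.37 / 12.58 × 100 = 74.48 %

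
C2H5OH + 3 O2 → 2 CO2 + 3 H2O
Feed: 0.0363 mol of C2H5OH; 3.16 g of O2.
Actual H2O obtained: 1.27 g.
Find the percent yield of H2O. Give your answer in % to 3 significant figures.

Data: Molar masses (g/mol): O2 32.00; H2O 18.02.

71.4 %

n(C2H5OH) = 0.03630 mol
n(O2) = 3.160 / 32.00 = 0.09875 mol
n/ν for C2H5OH = 0.03630/1 = 0.03630
n/ν for O2 = 0.09875/3 = 0.03292
Smallest n/ν is O2 → limiting reagent.
theoretical n(H2O) = (3/3) × 0.09875 = 0.09875 mol → 1.779 g
% yield = 1.27 / 1.779 × 100 = 71.39 %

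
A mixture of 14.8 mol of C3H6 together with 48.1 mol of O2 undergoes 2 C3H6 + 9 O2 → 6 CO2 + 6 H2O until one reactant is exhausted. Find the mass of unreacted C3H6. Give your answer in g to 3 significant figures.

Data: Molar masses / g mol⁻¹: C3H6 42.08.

n(C3H6) = 14.80 mol
n(O2) = 48.10 mol
n/ν → C3H6: 7.400, O2: 5.344; O2 is limiting.
C3H6 consumed = (2/9) × 48.10 = 10.69 mol
C3H6 remaining = 14.80 − 10.69 = 4.110 mol
mass = 4.110 × 42.08 = 172.9 g

173 g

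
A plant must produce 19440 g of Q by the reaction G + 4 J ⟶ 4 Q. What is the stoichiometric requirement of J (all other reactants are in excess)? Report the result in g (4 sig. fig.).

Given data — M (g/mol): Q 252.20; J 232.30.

n(Q) = 19440 / 252.20 = 77.08 mol
n(J) = (4/4) × 77.08 = 77.08 mol
mass = 77.08 × 232.30 = 17910 g

17910 g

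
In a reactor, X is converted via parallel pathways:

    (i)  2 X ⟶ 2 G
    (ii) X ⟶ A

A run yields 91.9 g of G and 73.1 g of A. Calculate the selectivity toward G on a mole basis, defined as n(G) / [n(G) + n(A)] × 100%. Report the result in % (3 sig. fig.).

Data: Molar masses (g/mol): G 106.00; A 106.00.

55.7 %

n(G) = 91.9 / 106.00 = 0.8670 mol
n(A) = 73.1 / 106.00 = 0.6896 mol
selectivity = 0.8670/(0.8670+0.6896) × 100 = 55.70 %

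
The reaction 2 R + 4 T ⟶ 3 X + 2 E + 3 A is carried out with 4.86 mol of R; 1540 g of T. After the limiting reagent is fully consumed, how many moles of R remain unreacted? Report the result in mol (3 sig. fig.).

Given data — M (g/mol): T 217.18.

1.31 mol

n(R) = 4.860 mol
n(T) = 1540 / 217.18 = 7.091 mol
n/ν for R = 4.860/2 = 2.430
n/ν for T = 7.091/4 = 1.773
Smallest n/ν is T → limiting reagent.
R consumed = (2/4) × 7.091 = 3.546 mol
R remaining = 4.860 − 3.546 = 1.314 mol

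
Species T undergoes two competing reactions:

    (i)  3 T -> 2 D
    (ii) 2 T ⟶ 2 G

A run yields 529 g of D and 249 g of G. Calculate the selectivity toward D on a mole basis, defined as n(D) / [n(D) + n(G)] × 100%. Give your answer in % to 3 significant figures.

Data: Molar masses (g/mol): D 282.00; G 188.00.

n(D) = 529 / 282.00 = 1.876 mol
n(G) = 249 / 188.00 = 1.324 mol
selectivity = 1.876/(1.876+1.324) × 100 = 58.63 %

58.6 %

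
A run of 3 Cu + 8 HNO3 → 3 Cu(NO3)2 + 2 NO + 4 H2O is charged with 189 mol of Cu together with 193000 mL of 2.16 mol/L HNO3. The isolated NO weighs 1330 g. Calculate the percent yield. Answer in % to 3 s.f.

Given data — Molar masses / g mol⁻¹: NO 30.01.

n(Cu) = 189.0 mol
n(HNO3) = 2.16 × 193000/1000 = 416.9 mol
n/ν for Cu = 189.0/3 = 63.00
n/ν for HNO3 = 416.9/8 = 52.11
Smallest n/ν is HNO3 → limiting reagent.
theoretical n(NO) = (2/8) × 416.9 = 104.2 mol → 3127 g
% yield = 1330 / 3127 × 100 = 42.53 %

42.5 %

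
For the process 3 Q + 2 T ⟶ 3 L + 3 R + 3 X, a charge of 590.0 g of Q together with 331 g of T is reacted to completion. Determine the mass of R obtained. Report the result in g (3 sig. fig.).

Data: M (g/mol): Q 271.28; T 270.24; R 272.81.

n(Q) = 590.0 / 271.28 = 2.175 mol
n(T) = 331.0 / 270.24 = 1.225 mol
n/ν → Q: 0.7250, T: 0.6125; T is limiting.
n(R) = (3/2) × 1.225 = 1.838 mol
mass = 1.838 × 272.81 = 501.4 g

501 g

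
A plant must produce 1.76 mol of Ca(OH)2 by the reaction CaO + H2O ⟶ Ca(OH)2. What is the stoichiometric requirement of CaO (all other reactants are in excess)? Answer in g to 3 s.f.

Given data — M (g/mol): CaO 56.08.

98.7 g

n(Ca(OH)2) = 1.760 mol
n(CaO) = (1/1) × 1.760 = 1.760 mol
mass = 1.760 × 56.08 = 98.70 g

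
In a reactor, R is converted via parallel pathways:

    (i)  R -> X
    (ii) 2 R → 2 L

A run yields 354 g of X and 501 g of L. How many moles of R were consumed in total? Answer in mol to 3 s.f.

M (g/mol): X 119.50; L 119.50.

7.15 mol

n(X) = 354 / 119.50 = 2.962 mol
n(L) = 501 / 119.50 = 4.192 mol
n(R) via (i) = (1/1)×2.962 = 2.962 mol
n(R) via (ii) = (2/2)×4.192 = 4.192 mol
total n(R) = 2.962 + 4.192 = 7.154 mol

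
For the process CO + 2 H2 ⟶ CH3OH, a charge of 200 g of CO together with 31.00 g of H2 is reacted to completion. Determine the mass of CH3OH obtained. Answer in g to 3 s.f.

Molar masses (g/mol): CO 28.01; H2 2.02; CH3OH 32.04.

229 g

n(CO) = 200.0 / 28.01 = 7.140 mol
n(H2) = 31.00 / 2.02 = 15.35 mol
n/ν for CO = 7.140/1 = 7.140
n/ν for H2 = 15.35/2 = 7.675
Smallest n/ν is CO → limiting reagent.
n(CH3OH) = (1/1) × 7.140 = 7.140 mol
mass = 7.140 × 32.04 = 228.8 g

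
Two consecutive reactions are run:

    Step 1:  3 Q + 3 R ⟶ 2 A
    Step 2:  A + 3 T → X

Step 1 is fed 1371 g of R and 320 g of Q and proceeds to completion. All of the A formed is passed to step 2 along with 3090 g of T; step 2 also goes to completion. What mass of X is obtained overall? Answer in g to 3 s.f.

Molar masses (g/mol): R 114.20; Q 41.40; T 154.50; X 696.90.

Step 1:
n(R) = 1371 / 114.20 = 12.01 mol
n(Q) = 320.0 / 41.40 = 7.729 mol
n/ν → R: 4.003, Q: 2.576; Q is limiting.
n(A) produced = (2/3) × 7.729 = 5.153 mol
Step 2:
n(A) available = 5.153 mol
n(T) = 3090 / 154.50 = 20.00 mol
n/ν → A: 5.153, T: 6.667; A is limiting.
n(X) = (1/1) × 5.153 = 5.153 mol
mass = 5.153 × 696.90 = 3591 g

3590 g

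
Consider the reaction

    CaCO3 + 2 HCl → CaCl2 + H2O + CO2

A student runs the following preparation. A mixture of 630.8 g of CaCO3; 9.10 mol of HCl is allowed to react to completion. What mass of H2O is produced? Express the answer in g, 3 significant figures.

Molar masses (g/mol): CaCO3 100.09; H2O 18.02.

n(CaCO3) = 630.8 / 100.09 = 6.302 mol
n(HCl) = 9.100 mol
n/ν for CaCO3 = 6.302/1 = 6.302
n/ν for HCl = 9.100/2 = 4.550
Smallest n/ν is HCl → limiting reagent.
n(H2O) = (1/2) × 9.100 = 4.550 mol
mass = 4.550 × 18.02 = 81.99 g

82.0 g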